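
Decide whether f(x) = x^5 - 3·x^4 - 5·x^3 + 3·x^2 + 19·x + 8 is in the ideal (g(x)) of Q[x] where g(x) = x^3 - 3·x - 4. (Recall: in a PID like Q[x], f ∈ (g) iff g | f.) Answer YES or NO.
In Q[x] the ideal (g) consists of all multiples of g, so f ∈ (g) iff g | f, i.e. iff the remainder of f on division by g is 0. Divide f by g (g is monic, so eliminate the leading term of the running remainder at each step):
  leading term x^5: subtract (x^2)·g(x) = x^5 - 3·x^3 - 4·x^2, leaving -3·x^4 - 2·x^3 + 7·x^2 + 19·x + 8
  leading term -3·x^4: subtract (-3·x)·g(x) = -3·x^4 + 9·x^2 + 12·x, leaving -2·x^3 - 2·x^2 + 7·x + 8
  leading term -2·x^3: subtract (-2)·g(x) = -2·x^3 + 6·x + 8, leaving -2·x^2 + x
The remainder r(x) = -2·x^2 + x ≠ 0 (and deg r < deg g), so g ∤ f, i.e. f ∉ (g).

Final answer: NO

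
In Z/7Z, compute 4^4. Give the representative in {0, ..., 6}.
4

Use repeated squaring. Binary(4) = 100. Walk through the bits of the exponent 4 left-to-right: at each bit after the leading one, square the running value, then multiply by 4 if the bit is 1 (always reducing mod 7):
  bit 1 = 1 (leading): start with 4.
  bit 2 = 0: square 4^2 = 16 ≡ 2 (mod 7).
  bit 3 = 0: square 2^2 = 4 (mod 7).
Final value: 4^4 ≡ 4 (mod 7).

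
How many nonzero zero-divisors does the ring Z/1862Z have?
In Z/1862Z each nonzero element is either a unit (gcd with 1862 is 1) or a zero-divisor (gcd > 1). The number of units is φ(1862): factorise 1862 = 2 · 7^2 · 19, so φ(1862) = (2 − 1) · (7^2 − 7^1) · (19 − 1) = 1 · 42 · 18 = 756. The nonzero elements number 1862 − 1 = 1861. Hence the nonzero zero-divisors number 1861 − 756 = 1105.

Final answer: Z/1862Z has 1105 nonzero zero-divisors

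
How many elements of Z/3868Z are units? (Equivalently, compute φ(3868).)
An element a ∈ Z/3868Z is a unit iff gcd(a, 3868) = 1, so the number of units is φ(3868). φ is multiplicative, with φ(p^e) = p^e − p^(e−1). Factorise 3868 = 2^2 · 967. Then
  φ(3868) = (2^2 − 2^1) · (967 − 1) = 2 · 966 = 1932.

Final answer: Z/3868Z has φ(3868) = 1932 units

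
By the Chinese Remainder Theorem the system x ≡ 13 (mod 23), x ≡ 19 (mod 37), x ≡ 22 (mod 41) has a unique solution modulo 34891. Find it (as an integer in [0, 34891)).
x ≡ 19333 (mod 34891); the representative in [0, 34891) is 19333

The moduli 23, 37, 41 are pairwise coprime, so by the CRT there is a unique solution mod 23·37·41 = 34891.
Solve by successive substitution. Start with x ≡ 13 (mod 23).
  Combine with x ≡ 19 (mod 37): write x = 13 + 23·t and require 13 + 23·t ≡ 19 (mod 37), i.e. 23·t ≡ 19 − 13 ≡ 6 (mod 37). Since 23^(−1) ≡ 29 (mod 37), t ≡ 29·6 ≡ 26 (mod 37). So x ≡ 13 + 23·26 = 611 (mod 851).
  Combine with x ≡ 22 (mod 41): write x = 611 + 851·t and require 611 + 851·t ≡ 22 (mod 41), i.e. 851·t ≡ 22 − 611 ≡ 26 (mod 41). Since 851^(−1) ≡ 4 (mod 41) (851 ≡ 31 (mod 41)), t ≡ 4·26 ≡ 22 (mod 41). So x ≡ 611 + 851·22 = 19333 (mod 34891).
Unique solution in [0, 34891): x = 19333.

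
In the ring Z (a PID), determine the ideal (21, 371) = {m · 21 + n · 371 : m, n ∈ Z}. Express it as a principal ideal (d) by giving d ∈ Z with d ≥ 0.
In the PID Z, (a, b) is generated by gcd(a, b). Compute gcd(371, 21) with the extended Euclidean algorithm, tracking rows (r, s, t) with s·371 + t·21 = r:
  row A: (371, 1, 0)   [1·371 + 0·21 = 371]
  row B: (21, 0, 1)   [0·371 + 1·21 = 21]
  371 = 17·21 + 14   → row C = row A − 17·row B = (14, 1, −17)   [check: 1·371 − 17·21 = 14]
  21 = 1·14 + 7   → row D = row B − 1·row C = (7, −1, 18)   [check: −1·371 + 18·21 = 7]
  14 = 2·7 + 0   → remainder 0, stop. gcd = 7 (last nonzero row D).
So gcd(21, 371) = 7, with Bézout identity −1·371 + 18·21 = 7. Containment (⊇): the Bézout identity exhibits 7 as an element of (21, 371), giving (7) ⊆ (21, 371). Containment (⊆): since 7 | 21 and 7 | 371 (21 = 7·3, 371 = 7·53), every Z-linear combination of 21 and 371 is divisible by 7, so (21, 371) ⊆ (7). Therefore (21, 371) = (7), d = 7.

Final answer: (21, 371) = (7); d = 7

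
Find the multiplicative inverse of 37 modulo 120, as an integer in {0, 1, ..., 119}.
37^(−1) ≡ 13 (mod 120)

Apply the extended Euclidean algorithm to (120, 37), tracking rows (r, s, t) with s·120 + t·37 = r. Each division r_prev = q·r_cur + r_new produces the new row as (previous row) − q·(current row):
  row A: (120, 1, 0)   [1·120 + 0·37 = 120]
  row B: (37, 0, 1)   [0·120 + 1·37 = 37]
  120 = 3·37 + 9   → row C = row A − 3·row B = (9, 1, −3)   [check: 1·120 − 3·37 = 9]
  37 = 4·9 + 1   → row D = row B − 4·row C = (1, −4, 13)   [check: −4·120 + 13·37 = 1]
  9 = 9·1 + 0   → remainder 0, stop. gcd = 1 (last nonzero row D).
The gcd is 1, so 37 is invertible mod 120. The last nonzero row gives −4·120 + 13·37 = 1, so t = 13. So 37^(−1) ≡ 13 (mod 120). Verify: 37 · 13 = 481 ≡ 1 (mod 120). ✓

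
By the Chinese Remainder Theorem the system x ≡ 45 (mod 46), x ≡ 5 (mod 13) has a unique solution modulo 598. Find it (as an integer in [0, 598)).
x ≡ 551 (mod 598); the representative in [0, 598) is 551

The moduli 46, 13 are pairwise coprime, so by the CRT there is a unique solution mod 46·13 = 598.
Solve by successive substitution. Start with x ≡ 45 (mod 46).
  Combine with x ≡ 5 (mod 13): write x = 45 + 46·t and require 45 + 46·t ≡ 5 (mod 13), i.e. 46·t ≡ 5 − 45 ≡ 12 (mod 13). Since 46^(−1) ≡ 2 (mod 13) (46 ≡ 7 (mod 13)), t ≡ 2·12 ≡ 11 (mod 13). So x ≡ 45 + 46·11 = 551 (mod 598).
Unique solution in [0, 598): x = 551.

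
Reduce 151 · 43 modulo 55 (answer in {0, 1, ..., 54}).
Reduce the factors first: 151 ≡ 41 (mod 55), so 151 · 43 ≡ 41 · 43 (mod 55). 41 · 43 = 1763. Dividing by 55: 1763 = 32·55 + 3. So (151 · 43) mod 55 = 3.

Final answer: 3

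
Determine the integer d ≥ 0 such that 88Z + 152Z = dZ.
In the PID Z, (a, b) is generated by gcd(a, b). Compute gcd(152, 88) with the extended Euclidean algorithm, tracking rows (r, s, t) with s·152 + t·88 = r:
  row A: (152, 1, 0)   [1·152 + 0·88 = 152]
  row B: (88, 0, 1)   [0·152 + 1·88 = 88]
  152 = 1·88 + 64   → row C = row A − 1·row B = (64, 1, −1)   [check: 1·152 − 1·88 = 64]
  88 = 1·64 + 24   → row D = row B − 1·row C = (24, −1, 2)   [check: −1·152 + 2·88 = 24]
  64 = 2·24 + 16   → row E = row C − 2·row D = (16, 3, −5)   [check: 3·152 − 5·88 = 16]
  24 = 1·16 + 8   → row F = row D − 1·row E = (8, −4, 7)   [check: −4·152 + 7·88 = 8]
  16 = 2·8 + 0   → remainder 0, stop. gcd = 8 (last nonzero row F).
So gcd(88, 152) = 8, with Bézout identity −4·152 + 7·88 = 8. Containment (⊇): the Bézout identity exhibits 8 as an element of (88, 152), giving (8) ⊆ (88, 152). Containment (⊆): since 8 | 88 and 8 | 152 (88 = 8·11, 152 = 8·19), every Z-linear combination of 88 and 152 is divisible by 8, so (88, 152) ⊆ (8). Therefore (88, 152) = (8), d = 8.

Final answer: (88, 152) = (8); d = 8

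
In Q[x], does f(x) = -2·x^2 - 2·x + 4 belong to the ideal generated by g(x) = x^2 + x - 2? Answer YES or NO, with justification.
YES

In Q[x] the ideal (g) consists of all multiples of g, so f ∈ (g) iff g | f, i.e. iff the remainder of f on division by g is 0. Divide f by g (g is monic, so eliminate the leading term of the running remainder at each step):
  leading term -2·x^2: subtract (-2)·g(x) = -2·x^2 - 2·x + 4, leaving 0
The remainder is 0, so f(x) = g(x) · h(x) with h(x) = -2. Hence g | f, i.e. f ∈ (g).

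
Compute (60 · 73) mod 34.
Reduce the factors first: 60 ≡ 26, 73 ≡ 5 (mod 34), so 60 · 73 ≡ 26 · 5 (mod 34). 26 · 5 = 130. Dividing by 34: 130 = 3·34 + 28. So (60 · 73) mod 34 = 28.

Final answer: 28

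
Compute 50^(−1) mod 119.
Apply the extended Euclidean algorithm to (119, 50), tracking rows (r, s, t) with s·119 + t·50 = r. Each division r_prev = q·r_cur + r_new produces the new row as (previous row) − q·(current row):
  row A: (119, 1, 0)   [1·119 + 0·50 = 119]
  row B: (50, 0, 1)   [0·119 + 1·50 = 50]
  119 = 2·50 + 19   → row C = row A − 2·row B = (19, 1, −2)   [check: 1·119 − 2·50 = 19]
  50 = 2·19 + 12   → row D = row B − 2·row C = (12, −2, 5)   [check: −2·119 + 5·50 = 12]
  19 = 1·12 + 7   → row E = row C − 1·row D = (7, 3, −7)   [check: 3·119 − 7·50 = 7]
  12 = 1·7 + 5   → row F = row D − 1·row E = (5, −5, 12)   [check: −5·119 + 12·50 = 5]
  7 = 1·5 + 2   → row G = row E − 1·row F = (2, 8, −19)   [check: 8·119 − 19·50 = 2]
  5 = 2·2 + 1   → row H = row F − 2·row G = (1, −21, 50)   [check: −21·119 + 50·50 = 1]
  2 = 2·1 + 0   → remainder 0, stop. gcd = 1 (last nonzero row H).
The gcd is 1, so 50 is invertible mod 119. The last nonzero row gives −21·119 + 50·50 = 1, so t = 50. So 50^(−1) ≡ 50 (mod 119). Verify: 50 · 50 = 2500 ≡ 1 (mod 119). ✓

Final answer: 50^(−1) ≡ 50 (mod 119)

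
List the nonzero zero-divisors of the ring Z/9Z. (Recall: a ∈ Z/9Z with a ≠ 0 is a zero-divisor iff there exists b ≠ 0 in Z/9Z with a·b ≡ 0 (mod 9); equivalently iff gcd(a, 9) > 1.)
An element a ∈ Z/9Z (with a ≠ 0) is a zero-divisor iff gcd(a, 9) > 1 (because a is a unit precisely when gcd(a, n) = 1, and in Z/nZ every nonzero, non-unit element is a zero-divisor). Scan a = 1, ..., 8 and keep those with gcd(a, 9) > 1:
  gcd(3, 9) = 3, gcd(6, 9) = 3.
All other a ∈ {1, ..., 8} have gcd(a, 9) = 1 and are units. So the nonzero zero-divisors are exactly the 2 values of a appearing in this scan.

Final answer: nonzero zero-divisors of Z/9Z = {3, 6}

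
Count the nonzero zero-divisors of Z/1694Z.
In Z/1694Z each nonzero element is either a unit (gcd with 1694 is 1) or a zero-divisor (gcd > 1). The number of units is φ(1694): factorise 1694 = 2 · 7 · 11^2, so φ(1694) = (2 − 1) · (7 − 1) · (11^2 − 11^1) = 1 · 6 · 110 = 660. The nonzero elements number 1694 − 1 = 1693. Hence the nonzero zero-divisors number 1693 − 660 = 1033.

Final answer: Z/1694Z has 1033 nonzero zero-divisors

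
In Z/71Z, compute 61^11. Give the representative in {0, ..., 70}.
55

Use repeated squaring. Binary(11) = 1011. Walk through the bits of the exponent 11 left-to-right: at each bit after the leading one, square the running value, then multiply by 61 if the bit is 1 (always reducing mod 71):
  bit 1 = 1 (leading): start with 61.
  bit 2 = 0: square 61^2 = 3721 ≡ 29 (mod 71).
  bit 3 = 1: square 29^2 = 841 ≡ 60; bit is 1, so multiply 60·61 = 3660 ≡ 39 (mod 71).
  bit 4 = 1: square 39^2 = 1521 ≡ 30; bit is 1, so multiply 30·61 = 1830 ≡ 55 (mod 71).
Final value: 61^11 ≡ 55 (mod 71).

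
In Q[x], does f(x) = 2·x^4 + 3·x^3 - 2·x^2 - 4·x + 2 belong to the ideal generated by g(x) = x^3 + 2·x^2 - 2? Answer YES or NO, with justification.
YES

In Q[x] the ideal (g) consists of all multiples of g, so f ∈ (g) iff g | f, i.e. iff the remainder of f on division by g is 0. Divide f by g (g is monic, so eliminate the leading term of the running remainder at each step):
  leading term 2·x^4: subtract (2·x)·g(x) = 2·x^4 + 4·x^3 - 4·x, leaving -x^3 - 2·x^2 + 2
  leading term -x^3: subtract (-1)·g(x) = -x^3 - 2·x^2 + 2, leaving 0
The remainder is 0, so f(x) = g(x) · h(x) with h(x) = 2·x - 1. Hence g | f, i.e. f ∈ (g).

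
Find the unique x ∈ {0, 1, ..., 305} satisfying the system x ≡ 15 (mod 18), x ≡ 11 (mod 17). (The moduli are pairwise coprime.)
The moduli 18, 17 are pairwise coprime, so by the CRT there is a unique solution mod 18·17 = 306.
Solve by successive substitution. Start with x ≡ 15 (mod 18).
  Combine with x ≡ 11 (mod 17): write x = 15 + 18·t and require 15 + 18·t ≡ 11 (mod 17), i.e. 18·t ≡ 11 − 15 ≡ 13 (mod 17). Since 18^(−1) ≡ 1 (mod 17) (18 ≡ 1 (mod 17)), t ≡ 1·13 ≡ 13 (mod 17). So x ≡ 15 + 18·13 = 249 (mod 306).
Unique solution in [0, 306): x = 249.

Final answer: x ≡ 249 (mod 306); the representative in [0, 306) is 249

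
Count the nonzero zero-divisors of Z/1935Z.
Z/1935Z has 926 nonzero zero-divisors

In Z/1935Z each nonzero element is either a unit (gcd with 1935 is 1) or a zero-divisor (gcd > 1). The number of units is φ(1935): factorise 1935 = 3^2 · 5 · 43, so φ(1935) = (3^2 − 3^1) · (5 − 1) · (43 − 1) = 6 · 4 · 42 = 1008. The nonzero elements number 1935 − 1 = 1934. Hence the nonzero zero-divisors number 1934 − 1008 = 926.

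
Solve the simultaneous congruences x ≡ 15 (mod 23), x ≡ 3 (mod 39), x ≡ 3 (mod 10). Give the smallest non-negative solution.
The moduli 23, 39, 10 are pairwise coprime, so by the CRT there is a unique solution mod 23·39·10 = 8970.
Solve by successive substitution. Start with x ≡ 15 (mod 23).
  Combine with x ≡ 3 (mod 39): write x = 15 + 23·t and require 15 + 23·t ≡ 3 (mod 39), i.e. 23·t ≡ 3 − 15 ≡ 27 (mod 39). Since 23^(−1) ≡ 17 (mod 39), t ≡ 17·27 ≡ 30 (mod 39). So x ≡ 15 + 23·30 = 705 (mod 897).
  Combine with x ≡ 3 (mod 10): write x = 705 + 897·t and require 705 + 897·t ≡ 3 (mod 10), i.e. 897·t ≡ 3 − 705 ≡ 8 (mod 10). Since 897^(−1) ≡ 3 (mod 10) (897 ≡ 7 (mod 10)), t ≡ 3·8 ≡ 4 (mod 10). So x ≡ 705 + 897·4 = 4293 (mod 8970).
Unique solution in [0, 8970): x = 4293.

Final answer: x ≡ 4293 (mod 8970); the representative in [0, 8970) is 4293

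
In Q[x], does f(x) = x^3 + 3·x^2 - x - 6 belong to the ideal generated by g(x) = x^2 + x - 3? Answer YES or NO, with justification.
In Q[x] the ideal (g) consists of all multiples of g, so f ∈ (g) iff g | f, i.e. iff the remainder of f on division by g is 0. Divide f by g (g is monic, so eliminate the leading term of the running remainder at each step):
  leading term x^3: subtract (x)·g(x) = x^3 + x^2 - 3·x, leaving 2·x^2 + 2·x - 6
  leading term 2·x^2: subtract (2)·g(x) = 2·x^2 + 2·x - 6, leaving 0
The remainder is 0, so f(x) = g(x) · h(x) with h(x) = x + 2. Hence g | f, i.e. f ∈ (g).

Final answer: YES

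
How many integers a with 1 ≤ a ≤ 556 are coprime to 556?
The number of a ∈ {1, ..., 556} with gcd(a, 556) = 1 is by definition Euler's totient φ(556). φ is multiplicative, with φ(p^e) = p^e − p^(e−1). Factorise 556 = 2^2 · 139. Then
  φ(556) = (2^2 − 2^1) · (139 − 1) = 2 · 138 = 276.
So there are 276 such integers.

Final answer: 276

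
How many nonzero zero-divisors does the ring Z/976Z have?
Z/976Z has 495 nonzero zero-divisors

In Z/976Z each nonzero element is either a unit (gcd with 976 is 1) or a zero-divisor (gcd > 1). The number of units is φ(976): factorise 976 = 2^4 · 61, so φ(976) = (2^4 − 2^3) · (61 − 1) = 8 · 60 = 480. The nonzero elements number 976 − 1 = 975. Hence the nonzero zero-divisors number 975 − 480 = 495.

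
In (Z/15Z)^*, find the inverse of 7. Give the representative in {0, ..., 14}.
Apply the extended Euclidean algorithm to (15, 7), tracking rows (r, s, t) with s·15 + t·7 = r. Each division r_prev = q·r_cur + r_new produces the new row as (previous row) − q·(current row):
  row A: (15, 1, 0)   [1·15 + 0·7 = 15]
  row B: (7, 0, 1)   [0·15 + 1·7 = 7]
  15 = 2·7 + 1   → row C = row A − 2·row B = (1, 1, −2)   [check: 1·15 − 2·7 = 1]
  7 = 7·1 + 0   → remainder 0, stop. gcd = 1 (last nonzero row C).
The gcd is 1, so 7 is invertible mod 15. The last nonzero row gives 1·15 − 2·7 = 1, so t = −2. So 7^(−1) ≡ −2 ≡ 13 (mod 15). Verify: 7 · 13 = 91 ≡ 1 (mod 15). ✓

Final answer: 7^(−1) ≡ 13 (mod 15)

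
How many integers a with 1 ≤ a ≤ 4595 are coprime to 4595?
3672

The number of a ∈ {1, ..., 4595} with gcd(a, 4595) = 1 is by definition Euler's totient φ(4595). φ is multiplicative, with φ(p^e) = p^e − p^(e−1). Factorise 4595 = 5 · 919. Then
  φ(4595) = (5 − 1) · (919 − 1) = 4 · 918 = 3672.
So there are 3672 such integers.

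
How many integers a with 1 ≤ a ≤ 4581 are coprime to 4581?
3048

The number of a ∈ {1, ..., 4581} with gcd(a, 4581) = 1 is by definition Euler's totient φ(4581). φ is multiplicative, with φ(p^e) = p^e − p^(e−1). Factorise 4581 = 3^2 · 509. Then
  φ(4581) = (3^2 − 3^1) · (509 − 1) = 6 · 508 = 3048.
So there are 3048 such integers.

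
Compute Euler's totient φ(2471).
φ(2471) = 2112

φ is multiplicative, with φ(p^e) = p^e − p^(e−1). Factorise 2471 = 7 · 353. Then
  φ(2471) = (7 − 1) · (353 − 1) = 6 · 352 = 2112.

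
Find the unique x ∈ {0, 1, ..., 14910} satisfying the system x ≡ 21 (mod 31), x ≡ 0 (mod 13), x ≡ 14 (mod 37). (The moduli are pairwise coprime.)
The moduli 31, 13, 37 are pairwise coprime, so by the CRT there is a unique solution mod 31·13·37 = 14911.
Solve by successive substitution. Start with x ≡ 21 (mod 31).
  Combine with x ≡ 0 (mod 13): write x = 21 + 31·t and require 21 + 31·t ≡ 0 (mod 13), i.e. 31·t ≡ 0 − 21 ≡ 5 (mod 13). Since 31^(−1) ≡ 8 (mod 13) (31 ≡ 5 (mod 13)), t ≡ 8·5 ≡ 1 (mod 13). So x ≡ 21 + 31·1 = 52 (mod 403).
  Combine with x ≡ 14 (mod 37): write x = 52 + 403·t and require 52 + 403·t ≡ 14 (mod 37), i.e. 403·t ≡ 14 − 52 ≡ 36 (mod 37). Since 403^(−1) ≡ 9 (mod 37) (403 ≡ 33 (mod 37)), t ≡ 9·36 ≡ 28 (mod 37). So x ≡ 52 + 403·28 = 11336 (mod 14911).
Unique solution in [0, 14911): x = 11336.

Final answer: x ≡ 11336 (mod 14911); the representative in [0, 14911) is 11336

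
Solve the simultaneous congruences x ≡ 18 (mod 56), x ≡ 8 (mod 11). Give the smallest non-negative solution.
The moduli 56, 11 are pairwise coprime, so by the CRT there is a unique solution mod 56·11 = 616.
Solve by successive substitution. Start with x ≡ 18 (mod 56).
  Combine with x ≡ 8 (mod 11): write x = 18 + 56·t and require 18 + 56·t ≡ 8 (mod 11), i.e. 56·t ≡ 8 − 18 ≡ 1 (mod 11). Since 56^(−1) ≡ 1 (mod 11) (56 ≡ 1 (mod 11)), t ≡ 1·1 ≡ 1 (mod 11). So x ≡ 18 + 56·1 = 74 (mod 616).
Unique solution in [0, 616): x = 74.

Final answer: x ≡ 74 (mod 616); the representative in [0, 616) is 74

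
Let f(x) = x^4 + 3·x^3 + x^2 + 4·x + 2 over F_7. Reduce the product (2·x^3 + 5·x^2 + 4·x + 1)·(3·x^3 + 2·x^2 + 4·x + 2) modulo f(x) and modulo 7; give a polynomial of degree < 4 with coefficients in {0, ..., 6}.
a · b ≡ 3·x^3 + 5·x^2 + 3·x + 2 (mod f(x))

Multiply as integer polynomials: a · b = 6·x^6 + 19·x^5 + 30·x^4 + 35·x^3 + 28·x^2 + 12·x + 2. Reducing coefficients mod 7: a · b ≡ 6·x^6 + 5·x^5 + 2·x^4 + 5·x + 2. Now divide by f(x) = x^4 + 3·x^3 + x^2 + 4·x + 2 in F_7[x], eliminating the leading term at each step:
  leading term 6·x^6: subtract (6·x^2)·f(x) = 6·x^6 + 4·x^5 + 6·x^4 + 3·x^3 + 5·x^2, leaving x^5 + 3·x^4 + 4·x^3 + 2·x^2 + 5·x + 2 (coefficients mod 7)
  leading term x^5: subtract (x)·f(x) = x^5 + 3·x^4 + x^3 + 4·x^2 + 2·x, leaving 3·x^3 + 5·x^2 + 3·x + 2 (coefficients mod 7)
The degree is now < 4, so this is the remainder. Hence a · b ≡ 3·x^3 + 5·x^2 + 3·x + 2 in F_7[x]/(f).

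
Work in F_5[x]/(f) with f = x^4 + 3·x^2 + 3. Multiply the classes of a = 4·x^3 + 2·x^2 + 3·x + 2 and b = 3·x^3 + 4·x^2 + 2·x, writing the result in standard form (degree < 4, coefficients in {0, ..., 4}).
Multiply as integer polynomials: a · b = 12·x^6 + 22·x^5 + 25·x^4 + 22·x^3 + 14·x^2 + 4·x. Reducing coefficients mod 5: a · b ≡ 2·x^6 + 2·x^5 + 2·x^3 + 4·x^2 + 4·x. Now divide by f(x) = x^4 + 3·x^2 + 3 in F_5[x], eliminating the leading term at each step:
  leading term 2·x^6: subtract (2·x^2)·f(x) = 2·x^6 + x^4 + x^2, leaving 2·x^5 + 4·x^4 + 2·x^3 + 3·x^2 + 4·x (coefficients mod 5)
  leading term 2·x^5: subtract (2·x)·f(x) = 2·x^5 + x^3 + x, leaving 4·x^4 + x^3 + 3·x^2 + 3·x (coefficients mod 5)
  leading term 4·x^4: subtract (4)·f(x) = 4·x^4 + 2·x^2 + 2, leaving x^3 + x^2 + 3·x + 3 (coefficients mod 5)
The degree is now < 4, so this is the remainder. Hence a · b ≡ x^3 + x^2 + 3·x + 3 in F_5[x]/(f).

Final answer: a · b ≡ x^3 + x^2 + 3·x + 3 (mod f(x))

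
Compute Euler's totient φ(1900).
φ(1900) = 720

φ is multiplicative, with φ(p^e) = p^e − p^(e−1). Factorise 1900 = 2^2 · 5^2 · 19. Then
  φ(1900) = (2^2 − 2^1) · (5^2 − 5^1) · (19 − 1) = 2 · 20 · 18 = 720.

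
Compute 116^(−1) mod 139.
116^(−1) ≡ 6 (mod 139)

Apply the extended Euclidean algorithm to (139, 116), tracking rows (r, s, t) with s·139 + t·116 = r. Each division r_prev = q·r_cur + r_new produces the new row as (previous row) − q·(current row):
  row A: (139, 1, 0)   [1·139 + 0·116 = 139]
  row B: (116, 0, 1)   [0·139 + 1·116 = 116]
  139 = 1·116 + 23   → row C = row A − 1·row B = (23, 1, −1)   [check: 1·139 − 1·116 = 23]
  116 = 5·23 + 1   → row D = row B − 5·row C = (1, −5, 6)   [check: −5·139 + 6·116 = 1]
  23 = 23·1 + 0   → remainder 0, stop. gcd = 1 (last nonzero row D).
The gcd is 1, so 116 is invertible mod 139. The last nonzero row gives −5·139 + 6·116 = 1, so t = 6. So 116^(−1) ≡ 6 (mod 139). Verify: 116 · 6 = 696 ≡ 1 (mod 139). ✓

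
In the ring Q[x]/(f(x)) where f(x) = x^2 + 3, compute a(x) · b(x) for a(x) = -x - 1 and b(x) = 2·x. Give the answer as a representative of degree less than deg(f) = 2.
First multiply in Q[x] without reducing: a · b = -2·x^2 - 2·x. Now divide by f(x) = x^2 + 3, eliminating the leading term at each step:
  leading term -2·x^2: subtract (-2)·f(x) = -2·x^2 - 6, leaving 6 - 2·x
The degree is now < 2, so this is the remainder. Hence a · b ≡ 6 - 2·x in Q[x]/(f).

Final answer: a · b ≡ 6 - 2·x (mod f(x))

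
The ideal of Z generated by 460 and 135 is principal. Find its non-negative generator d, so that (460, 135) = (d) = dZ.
(460, 135) = (5); d = 5

In the PID Z, (a, b) is generated by gcd(a, b). Compute gcd(460, 135) with the extended Euclidean algorithm, tracking rows (r, s, t) with s·460 + t·135 = r:
  row A: (460, 1, 0)   [1·460 + 0·135 = 460]
  row B: (135, 0, 1)   [0·460 + 1·135 = 135]
  460 = 3·135 + 55   → row C = row A − 3·row B = (55, 1, −3)   [check: 1·460 − 3·135 = 55]
  135 = 2·55 + 25   → row D = row B − 2·row C = (25, −2, 7)   [check: −2·460 + 7·135 = 25]
  55 = 2·25 + 5   → row E = row C − 2·row D = (5, 5, −17)   [check: 5·460 − 17·135 = 5]
  25 = 5·5 + 0   → remainder 0, stop. gcd = 5 (last nonzero row E).
So gcd(460, 135) = 5, with Bézout identity 5·460 − 17·135 = 5. Containment (⊇): the Bézout identity exhibits 5 as an element of (460, 135), giving (5) ⊆ (460, 135). Containment (⊆): since 5 | 460 and 5 | 135 (460 = 5·92, 135 = 5·27), every Z-linear combination of 460 and 135 is divisible by 5, so (460, 135) ⊆ (5). Therefore (460, 135) = (5), d = 5.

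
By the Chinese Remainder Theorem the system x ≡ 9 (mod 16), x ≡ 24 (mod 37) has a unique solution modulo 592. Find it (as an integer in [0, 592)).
The moduli 16, 37 are pairwise coprime, so by the CRT there is a unique solution mod 16·37 = 592.
Solve by successive substitution. Start with x ≡ 9 (mod 16).
  Combine with x ≡ 24 (mod 37): write x = 9 + 16·t and require 9 + 16·t ≡ 24 (mod 37), i.e. 16·t ≡ 24 − 9 ≡ 15 (mod 37). Since 16^(−1) ≡ 7 (mod 37), t ≡ 7·15 ≡ 31 (mod 37). So x ≡ 9 + 16·31 = 505 (mod 592).
Unique solution in [0, 592): x = 505.

Final answer: x ≡ 505 (mod 592); the representative in [0, 592) is 505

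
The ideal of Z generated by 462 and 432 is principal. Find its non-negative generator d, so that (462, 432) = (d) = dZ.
In the PID Z, (a, b) is generated by gcd(a, b). Compute gcd(462, 432) with the extended Euclidean algorithm, tracking rows (r, s, t) with s·462 + t·432 = r:
  row A: (462, 1, 0)   [1·462 + 0·432 = 462]
  row B: (432, 0, 1)   [0·462 + 1·432 = 432]
  462 = 1·432 + 30   → row C = row A − 1·row B = (30, 1, −1)   [check: 1·462 − 1·432 = 30]
  432 = 14·30 + 12   → row D = row B − 14·row C = (12, −14, 15)   [check: −14·462 + 15·432 = 12]
  30 = 2·12 + 6   → row E = row C − 2·row D = (6, 29, −31)   [check: 29·462 − 31·432 = 6]
  12 = 2·6 + 0   → remainder 0, stop. gcd = 6 (last nonzero row E).
So gcd(462, 432) = 6, with Bézout identity 29·462 − 31·432 = 6. Containment (⊇): the Bézout identity exhibits 6 as an element of (462, 432), giving (6) ⊆ (462, 432). Containment (⊆): since 6 | 462 and 6 | 432 (462 = 6·77, 432 = 6·72), every Z-linear combination of 462 and 432 is divisible by 6, so (462, 432) ⊆ (6). Therefore (462, 432) = (6), d = 6.

Final answer: (462, 432) = (6); d = 6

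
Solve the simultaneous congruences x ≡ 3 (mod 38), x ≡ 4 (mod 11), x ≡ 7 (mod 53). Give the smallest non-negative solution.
x ≡ 9123 (mod 22154); the representative in [0, 22154) is 9123

The moduli 38, 11, 53 are pairwise coprime, so by the CRT there is a unique solution mod 38·11·53 = 22154.
Solve by successive substitution. Start with x ≡ 3 (mod 38).
  Combine with x ≡ 4 (mod 11): write x = 3 + 38·t and require 3 + 38·t ≡ 4 (mod 11), i.e. 38·t ≡ 4 − 3 ≡ 1 (mod 11). Since 38^(−1) ≡ 9 (mod 11) (38 ≡ 5 (mod 11)), t ≡ 9·1 ≡ 9 (mod 11). So x ≡ 3 + 38·9 = 345 (mod 418).
  Combine with x ≡ 7 (mod 53): write x = 345 + 418·t and require 345 + 418·t ≡ 7 (mod 53), i.e. 418·t ≡ 7 − 345 ≡ 33 (mod 53). Since 418^(−1) ≡ 44 (mod 53) (418 ≡ 47 (mod 53)), t ≡ 44·33 ≡ 21 (mod 53). So x ≡ 345 + 418·21 = 9123 (mod 22154).
Unique solution in [0, 22154): x = 9123.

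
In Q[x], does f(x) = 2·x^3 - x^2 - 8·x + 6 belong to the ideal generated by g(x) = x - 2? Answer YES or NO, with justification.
In Q[x] the ideal (g) consists of all multiples of g, so f ∈ (g) iff g | f, i.e. iff the remainder of f on division by g is 0. Divide f by g (g is monic, so eliminate the leading term of the running remainder at each step):
  leading term 2·x^3: subtract (2·x^2)·g(x) = 2·x^3 - 4·x^2, leaving 3·x^2 - 8·x + 6
  leading term 3·x^2: subtract (3·x)·g(x) = 3·x^2 - 6·x, leaving 6 - 2·x
  leading term -2·x: subtract (-2)·g(x) = 4 - 2·x, leaving 2
The remainder r(x) = 2 ≠ 0 (and deg r < deg g), so g ∤ f, i.e. f ∉ (g).

Final answer: NO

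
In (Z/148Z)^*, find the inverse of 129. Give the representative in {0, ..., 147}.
Apply the extended Euclidean algorithm to (148, 129), tracking rows (r, s, t) with s·148 + t·129 = r. Each division r_prev = q·r_cur + r_new produces the new row as (previous row) − q·(current row):
  row A: (148, 1, 0)   [1·148 + 0·129 = 148]
  row B: (129, 0, 1)   [0·148 + 1·129 = 129]
  148 = 1·129 + 19   → row C = row A − 1·row B = (19, 1, −1)   [check: 1·148 − 1·129 = 19]
  129 = 6·19 + 15   → row D = row B − 6·row C = (15, −6, 7)   [check: −6·148 + 7·129 = 15]
  19 = 1·15 + 4   → row E = row C − 1·row D = (4, 7, −8)   [check: 7·148 − 8·129 = 4]
  15 = 3·4 + 3   → row F = row D − 3·row E = (3, −27, 31)   [check: −27·148 + 31·129 = 3]
  4 = 1·3 + 1   → row G = row E − 1·row F = (1, 34, −39)   [check: 34·148 − 39·129 = 1]
  3 = 3·1 + 0   → remainder 0, stop. gcd = 1 (last nonzero row G).
The gcd is 1, so 129 is invertible mod 148. The last nonzero row gives 34·148 − 39·129 = 1, so t = −39. So 129^(−1) ≡ −39 ≡ 109 (mod 148). Verify: 129 · 109 = 14061 ≡ 1 (mod 148). ✓

Final answer: 129^(−1) ≡ 109 (mod 148)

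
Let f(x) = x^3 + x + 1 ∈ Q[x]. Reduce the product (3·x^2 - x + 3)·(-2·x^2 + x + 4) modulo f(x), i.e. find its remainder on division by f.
a · b ≡ 11·x^2 + 7 (mod f(x))

First multiply in Q[x] without reducing: a · b = -6·x^4 + 5·x^3 + 5·x^2 - x + 12. Now divide by f(x) = x^3 + x + 1, eliminating the leading term at each step:
  leading term -6·x^4: subtract (-6·x)·f(x) = -6·x^4 - 6·x^2 - 6·x, leaving 5·x^3 + 11·x^2 + 5·x + 12
  leading term 5·x^3: subtract (5)·f(x) = 5·x^3 + 5·x + 5, leaving 11·x^2 + 7
The degree is now < 3, so this is the remainder. Hence a · b ≡ 11·x^2 + 7 in Q[x]/(f).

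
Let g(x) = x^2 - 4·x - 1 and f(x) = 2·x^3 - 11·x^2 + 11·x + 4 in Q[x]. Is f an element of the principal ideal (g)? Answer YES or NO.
NO

In Q[x] the ideal (g) consists of all multiples of g, so f ∈ (g) iff g | f, i.e. iff the remainder of f on division by g is 0. Divide f by g (g is monic, so eliminate the leading term of the running remainder at each step):
  leading term 2·x^3: subtract (2·x)·g(x) = 2·x^3 - 8·x^2 - 2·x, leaving -3·x^2 + 13·x + 4
  leading term -3·x^2: subtract (-3)·g(x) = -3·x^2 + 12·x + 3, leaving x + 1
The remainder r(x) = x + 1 ≠ 0 (and deg r < deg g), so g ∤ f, i.e. f ∉ (g).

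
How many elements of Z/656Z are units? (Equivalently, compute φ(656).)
Z/656Z has φ(656) = 320 units

An element a ∈ Z/656Z is a unit iff gcd(a, 656) = 1, so the number of units is φ(656). φ is multiplicative, with φ(p^e) = p^e − p^(e−1). Factorise 656 = 2^4 · 41. Then
  φ(656) = (2^4 − 2^3) · (41 − 1) = 8 · 40 = 320.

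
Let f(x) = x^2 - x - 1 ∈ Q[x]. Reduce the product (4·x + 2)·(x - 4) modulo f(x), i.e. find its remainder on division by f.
First multiply in Q[x] without reducing: a · b = 4·x^2 - 14·x - 8. Now divide by f(x) = x^2 - x - 1, eliminating the leading term at each step:
  leading term 4·x^2: subtract (4)·f(x) = 4·x^2 - 4·x - 4, leaving -10·x - 4
The degree is now < 2, so this is the remainder. Hence a · b ≡ -10·x - 4 in Q[x]/(f).

Final answer: a · b ≡ -10·x - 4 (mod f(x))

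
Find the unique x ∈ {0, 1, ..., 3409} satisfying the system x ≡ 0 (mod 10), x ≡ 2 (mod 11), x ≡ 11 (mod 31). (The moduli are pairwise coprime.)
x ≡ 3390 (mod 3410); the representative in [0, 3410) is 3390

The moduli 10, 11, 31 are pairwise coprime, so by the CRT there is a unique solution mod 10·11·31 = 3410.
Solve by successive substitution. Start with x ≡ 0 (mod 10).
  Combine with x ≡ 2 (mod 11): write x = 10·t and require 10·t ≡ 2 (mod 11). Since 10^(−1) ≡ 10 (mod 11), t ≡ 10·2 ≡ 9 (mod 11). So x ≡ 10·9 = 90 (mod 110).
  Combine with x ≡ 11 (mod 31): write x = 90 + 110·t and require 90 + 110·t ≡ 11 (mod 31), i.e. 110·t ≡ 11 − 90 ≡ 14 (mod 31). Since 110^(−1) ≡ 11 (mod 31) (110 ≡ 17 (mod 31)), t ≡ 11·14 ≡ 30 (mod 31). So x ≡ 90 + 110·30 = 3390 (mod 3410).
Unique solution in [0, 3410): x = 3390.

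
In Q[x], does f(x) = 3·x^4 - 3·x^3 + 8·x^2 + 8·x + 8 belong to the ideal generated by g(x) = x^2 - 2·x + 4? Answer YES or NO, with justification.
YES

In Q[x] the ideal (g) consists of all multiples of g, so f ∈ (g) iff g | f, i.e. iff the remainder of f on division by g is 0. Divide f by g (g is monic, so eliminate the leading term of the running remainder at each step):
  leading term 3·x^4: subtract (3·x^2)·g(x) = 3·x^4 - 6·x^3 + 12·x^2, leaving 3·x^3 - 4·x^2 + 8·x + 8
  leading term 3·x^3: subtract (3·x)·g(x) = 3·x^3 - 6·x^2 + 12·x, leaving 2·x^2 - 4·x + 8
  leading term 2·x^2: subtract (2)·g(x) = 2·x^2 - 4·x + 8, leaving 0
The remainder is 0, so f(x) = g(x) · h(x) with h(x) = 3·x^2 + 3·x + 2. Hence g | f, i.e. f ∈ (g).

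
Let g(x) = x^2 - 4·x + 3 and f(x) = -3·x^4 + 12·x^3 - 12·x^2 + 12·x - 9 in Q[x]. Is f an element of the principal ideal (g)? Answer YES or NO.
YES

In Q[x] the ideal (g) consists of all multiples of g, so f ∈ (g) iff g | f, i.e. iff the remainder of f on division by g is 0. Divide f by g (g is monic, so eliminate the leading term of the running remainder at each step):
  leading term -3·x^4: subtract (-3·x^2)·g(x) = -3·x^4 + 12·x^3 - 9·x^2, leaving -3·x^2 + 12·x - 9
  leading term -3·x^2: subtract (-3)·g(x) = -3·x^2 + 12·x - 9, leaving 0
The remainder is 0, so f(x) = g(x) · h(x) with h(x) = -3·x^2 - 3. Hence g | f, i.e. f ∈ (g).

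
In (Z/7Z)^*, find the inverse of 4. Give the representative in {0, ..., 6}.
4^(−1) ≡ 2 (mod 7)

Apply the extended Euclidean algorithm to (7, 4), tracking rows (r, s, t) with s·7 + t·4 = r. Each division r_prev = q·r_cur + r_new produces the new row as (previous row) − q·(current row):
  row A: (7, 1, 0)   [1·7 + 0·4 = 7]
  row B: (4, 0, 1)   [0·7 + 1·4 = 4]
  7 = 1·4 + 3   → row C = row A − 1·row B = (3, 1, −1)   [check: 1·7 − 1·4 = 3]
  4 = 1·3 + 1   → row D = row B − 1·row C = (1, −1, 2)   [check: −1·7 + 2·4 = 1]
  3 = 3·1 + 0   → remainder 0, stop. gcd = 1 (last nonzero row D).
The gcd is 1, so 4 is invertible mod 7. The last nonzero row gives −1·7 + 2·4 = 1, so t = 2. So 4^(−1) ≡ 2 (mod 7). Verify: 4 · 2 = 8 ≡ 1 (mod 7). ✓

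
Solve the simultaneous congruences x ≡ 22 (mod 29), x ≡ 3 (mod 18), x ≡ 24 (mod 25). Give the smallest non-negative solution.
x ≡ 399 (mod 13050); the representative in [0, 13050) is 399

The moduli 29, 18, 25 are pairwise coprime, so by the CRT there is a unique solution mod 29·18·25 = 13050.
Solve by successive substitution. Start with x ≡ 22 (mod 29).
  Combine with x ≡ 3 (mod 18): write x = 22 + 29·t and require 22 + 29·t ≡ 3 (mod 18), i.e. 29·t ≡ 3 − 22 ≡ 17 (mod 18). Since 29^(−1) ≡ 5 (mod 18) (29 ≡ 11 (mod 18)), t ≡ 5·17 ≡ 13 (mod 18). So x ≡ 22 + 29·13 = 399 (mod 522).
  Combine with x ≡ 24 (mod 25): write x = 399 + 522·t and require 399 + 522·t ≡ 24 (mod 25), i.e. 522·t ≡ 24 − 399 ≡ 0 (mod 25). Since 522^(−1) ≡ 8 (mod 25) (522 ≡ 22 (mod 25)), t ≡ 8·0 ≡ 0 (mod 25). So x ≡ 399 + 522·0 = 399 (mod 13050).
Unique solution in [0, 13050): x = 399.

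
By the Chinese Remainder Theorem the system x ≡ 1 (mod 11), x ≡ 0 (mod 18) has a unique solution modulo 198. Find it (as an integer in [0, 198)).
The moduli 11, 18 are pairwise coprime, so by the CRT there is a unique solution mod 11·18 = 198.
Solve by successive substitution. Start with x ≡ 1 (mod 11).
  Combine with x ≡ 0 (mod 18): write x = 1 + 11·t and require 1 + 11·t ≡ 0 (mod 18), i.e. 11·t ≡ 0 − 1 ≡ 17 (mod 18). Since 11^(−1) ≡ 5 (mod 18), t ≡ 5·17 ≡ 13 (mod 18). So x ≡ 1 + 11·13 = 144 (mod 198).
Unique solution in [0, 198): x = 144.

Final answer: x ≡ 144 (mod 198); the representative in [0, 198) is 144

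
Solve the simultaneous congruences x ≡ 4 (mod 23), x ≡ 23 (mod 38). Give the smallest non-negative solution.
x ≡ 441 (mod 874); the representative in [0, 874) is 441

The moduli 23, 38 are pairwise coprime, so by the CRT there is a unique solution mod 23·38 = 874.
Solve by successive substitution. Start with x ≡ 4 (mod 23).
  Combine with x ≡ 23 (mod 38): write x = 4 + 23·t and require 4 + 23·t ≡ 23 (mod 38), i.e. 23·t ≡ 23 − 4 ≡ 19 (mod 38). Since 23^(−1) ≡ 5 (mod 38), t ≡ 5·19 ≡ 19 (mod 38). So x ≡ 4 + 23·19 = 441 (mod 874).
Unique solution in [0, 874): x = 441.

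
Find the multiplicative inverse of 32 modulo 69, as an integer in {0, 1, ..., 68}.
32^(−1) ≡ 41 (mod 69)

Apply the extended Euclidean algorithm to (69, 32), tracking rows (r, s, t) with s·69 + t·32 = r. Each division r_prev = q·r_cur + r_new produces the new row as (previous row) − q·(current row):
  row A: (69, 1, 0)   [1·69 + 0·32 = 69]
  row B: (32, 0, 1)   [0·69 + 1·32 = 32]
  69 = 2·32 + 5   → row C = row A − 2·row B = (5, 1, −2)   [check: 1·69 − 2·32 = 5]
  32 = 6·5 + 2   → row D = row B − 6·row C = (2, −6, 13)   [check: −6·69 + 13·32 = 2]
  5 = 2·2 + 1   → row E = row C − 2·row D = (1, 13, −28)   [check: 13·69 − 28·32 = 1]
  2 = 2·1 + 0   → remainder 0, stop. gcd = 1 (last nonzero row E).
The gcd is 1, so 32 is invertible mod 69. The last nonzero row gives 13·69 − 28·32 = 1, so t = −28. So 32^(−1) ≡ −28 ≡ 41 (mod 69). Verify: 32 · 41 = 1312 ≡ 1 (mod 69). ✓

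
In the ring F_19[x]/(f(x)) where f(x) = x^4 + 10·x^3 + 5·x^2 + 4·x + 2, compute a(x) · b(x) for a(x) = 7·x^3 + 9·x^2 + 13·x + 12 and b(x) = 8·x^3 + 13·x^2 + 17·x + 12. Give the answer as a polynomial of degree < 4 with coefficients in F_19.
Multiply as integer polynomials: a · b = 56·x^6 + 163·x^5 + 340·x^4 + 502·x^3 + 485·x^2 + 360·x + 144. Reducing coefficients mod 19: a · b ≡ 18·x^6 + 11·x^5 + 17·x^4 + 8·x^3 + 10·x^2 + 18·x + 11. Now divide by f(x) = x^4 + 10·x^3 + 5·x^2 + 4·x + 2 in F_19[x], eliminating the leading term at each step:
  leading term 18·x^6: subtract (18·x^2)·f(x) = 18·x^6 + 9·x^5 + 14·x^4 + 15·x^3 + 17·x^2, leaving 2·x^5 + 3·x^4 + 12·x^3 + 12·x^2 + 18·x + 11 (coefficients mod 19)
  leading term 2·x^5: subtract (2·x)·f(x) = 2·x^5 + x^4 + 10·x^3 + 8·x^2 + 4·x, leaving 2·x^4 + 2·x^3 + 4·x^2 + 14·x + 11 (coefficients mod 19)
  leading term 2·x^4: subtract (2)·f(x) = 2·x^4 + x^3 + 10·x^2 + 8·x + 4, leaving x^3 + 13·x^2 + 6·x + 7 (coefficients mod 19)
The degree is now < 4, so this is the remainder. Hence a · b ≡ x^3 + 13·x^2 + 6·x + 7 in F_19[x]/(f).

Final answer: a · b ≡ x^3 + 13·x^2 + 6·x + 7 (mod f(x))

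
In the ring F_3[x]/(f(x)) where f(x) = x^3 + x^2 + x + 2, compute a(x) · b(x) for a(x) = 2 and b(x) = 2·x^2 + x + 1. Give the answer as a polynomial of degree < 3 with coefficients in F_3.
Multiply as integer polynomials: a · b = 4·x^2 + 2·x + 2. Reducing coefficients mod 3: a · b ≡ x^2 + 2·x + 2. This already has degree < 3, so no reduction by f is needed. Hence a · b ≡ x^2 + 2·x + 2 in F_3[x]/(f).

Final answer: a · b ≡ x^2 + 2·x + 2 (mod f(x))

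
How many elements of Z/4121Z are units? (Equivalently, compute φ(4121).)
Z/4121Z has φ(4121) = 3792 units

An element a ∈ Z/4121Z is a unit iff gcd(a, 4121) = 1, so the number of units is φ(4121). φ is multiplicative, with φ(p^e) = p^e − p^(e−1). Factorise 4121 = 13 · 317. Then
  φ(4121) = (13 − 1) · (317 − 1) = 12 · 316 = 3792.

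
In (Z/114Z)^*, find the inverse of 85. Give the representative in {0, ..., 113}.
85^(−1) ≡ 55 (mod 114)

Apply the extended Euclidean algorithm to (114, 85), tracking rows (r, s, t) with s·114 + t·85 = r. Each division r_prev = q·r_cur + r_new produces the new row as (previous row) − q·(current row):
  row A: (114, 1, 0)   [1·114 + 0·85 = 114]
  row B: (85, 0, 1)   [0·114 + 1·85 = 85]
  114 = 1·85 + 29   → row C = row A − 1·row B = (29, 1, −1)   [check: 1·114 − 1·85 = 29]
  85 = 2·29 + 27   → row D = row B − 2·row C = (27, −2, 3)   [check: −2·114 + 3·85 = 27]
  29 = 1·27 + 2   → row E = row C − 1·row D = (2, 3, −4)   [check: 3·114 − 4·85 = 2]
  27 = 13·2 + 1   → row F = row D − 13·row E = (1, −41, 55)   [check: −41·114 + 55·85 = 1]
  2 = 2·1 + 0   → remainder 0, stop. gcd = 1 (last nonzero row F).
The gcd is 1, so 85 is invertible mod 114. The last nonzero row gives −41·114 + 55·85 = 1, so t = 55. So 85^(−1) ≡ 55 (mod 114). Verify: 85 · 55 = 4675 ≡ 1 (mod 114). ✓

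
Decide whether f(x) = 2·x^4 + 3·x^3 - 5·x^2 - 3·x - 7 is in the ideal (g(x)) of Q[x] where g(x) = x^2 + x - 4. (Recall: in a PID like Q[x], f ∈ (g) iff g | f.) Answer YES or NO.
NO

In Q[x] the ideal (g) consists of all multiples of g, so f ∈ (g) iff g | f, i.e. iff the remainder of f on division by g is 0. Divide f by g (g is monic, so eliminate the leading term of the running remainder at each step):
  leading term 2·x^4: subtract (2·x^2)·g(x) = 2·x^4 + 2·x^3 - 8·x^2, leaving x^3 + 3·x^2 - 3·x - 7
  leading term x^3: subtract (x)·g(x) = x^3 + x^2 - 4·x, leaving 2·x^2 + x - 7
  leading term 2·x^2: subtract (2)·g(x) = 2·x^2 + 2·x - 8, leaving 1 - x
The remainder r(x) = 1 - x ≠ 0 (and deg r < deg g), so g ∤ f, i.e. f ∉ (g).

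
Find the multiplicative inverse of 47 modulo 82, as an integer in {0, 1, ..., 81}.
Apply the extended Euclidean algorithm to (82, 47), tracking rows (r, s, t) with s·82 + t·47 = r. Each division r_prev = q·r_cur + r_new produces the new row as (previous row) − q·(current row):
  row A: (82, 1, 0)   [1·82 + 0·47 = 82]
  row B: (47, 0, 1)   [0·82 + 1·47 = 47]
  82 = 1·47 + 35   → row C = row A − 1·row B = (35, 1, −1)   [check: 1·82 − 1·47 = 35]
  47 = 1·35 + 12   → row D = row B − 1·row C = (12, −1, 2)   [check: −1·82 + 2·47 = 12]
  35 = 2·12 + 11   → row E = row C − 2·row D = (11, 3, −5)   [check: 3·82 − 5·47 = 11]
  12 = 1·11 + 1   → row F = row D − 1·row E = (1, −4, 7)   [check: −4·82 + 7·47 = 1]
  11 = 11·1 + 0   → remainder 0, stop. gcd = 1 (last nonzero row F).
The gcd is 1, so 47 is invertible mod 82. The last nonzero row gives −4·82 + 7·47 = 1, so t = 7. So 47^(−1) ≡ 7 (mod 82). Verify: 47 · 7 = 329 ≡ 1 (mod 82). ✓

Final answer: 47^(−1) ≡ 7 (mod 82)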